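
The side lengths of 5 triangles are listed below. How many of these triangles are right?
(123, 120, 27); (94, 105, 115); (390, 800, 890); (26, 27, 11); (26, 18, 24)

2

(123,120,27): 27²+120² = 15129 = 123² → right
(94,105,115): 94²+105² = 19861 > 13225 = 115² → acute
(390,800,890): 390²+800² = 792100 = 890² → right
(26,27,11): 11²+26² = 797 > 729 = 27² → acute
(26,18,24): 18²+24² = 900 > 676 = 26² → acute
2 of the 5 are right.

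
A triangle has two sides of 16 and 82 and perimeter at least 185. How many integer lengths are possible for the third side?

11

Triangle inequality: 66 < x < 98. Perimeter ≥ 185 gives x ≥ 185 − 16 − 82 = 87.
So 87 ≤ x < 98; integers 87 through 97: 11 values.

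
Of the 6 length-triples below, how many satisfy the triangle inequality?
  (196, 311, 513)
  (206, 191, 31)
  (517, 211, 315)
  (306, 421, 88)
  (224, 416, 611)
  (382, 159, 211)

(196,311,513): 196+311 ≤ 513 → not valid
(31,191,206): 31+191 > 206 → valid
(211,315,517): 211+315 > 517 → valid
(88,306,421): 88+306 ≤ 421 → not valid
(224,416,611): 224+416 > 611 → valid
(159,211,382): 159+211 ≤ 382 → not valid
3 of the 6 triples form a triangle.

3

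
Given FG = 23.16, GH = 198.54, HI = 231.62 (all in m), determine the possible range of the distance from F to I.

9.92 ≤ FI ≤ 453.32 m

The maximum is all hops collinear in one direction: 23.16 + 198.54 + 231.62 = 453.32.
The longest hop is 231.62; the others sum to 221.70. Folding the others back against it leaves at least 231.62 − 221.70 = 9.92.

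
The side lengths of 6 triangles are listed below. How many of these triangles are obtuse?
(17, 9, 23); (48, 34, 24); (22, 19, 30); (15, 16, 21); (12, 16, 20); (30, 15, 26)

(17,9,23): 9²+17² = 370 < 529 = 23² → obtuse
(48,34,24): 24²+34² = 1732 < 2304 = 48² → obtuse
(22,19,30): 19²+22² = 845 < 900 = 30² → obtuse
(15,16,21): 15²+16² = 481 > 441 = 21² → acute
(12,16,20): 12²+16² = 400 = 20² → right
(30,15,26): 15²+26² = 901 > 900 = 30² → acute
3 of the 6 are obtuse.

3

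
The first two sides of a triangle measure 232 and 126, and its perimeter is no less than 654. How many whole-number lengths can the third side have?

62

Triangle inequality: 106 < x < 358. Perimeter ≥ 654 gives x ≥ 654 − 232 − 126 = 296.
So 296 ≤ x < 358; integers 296 through 357: 62 values.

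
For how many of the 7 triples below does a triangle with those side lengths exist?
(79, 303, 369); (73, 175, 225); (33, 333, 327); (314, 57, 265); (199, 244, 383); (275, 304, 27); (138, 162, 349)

(79,303,369): 79+303 > 369 → valid
(73,175,225): 73+175 > 225 → valid
(33,327,333): 33+327 > 333 → valid
(57,265,314): 57+265 > 314 → valid
(199,244,383): 199+244 > 383 → valid
(27,275,304): 27+275 ≤ 304 → not valid
(138,162,349): 138+162 ≤ 349 → not valid
5 of the 7 triples form a triangle.

5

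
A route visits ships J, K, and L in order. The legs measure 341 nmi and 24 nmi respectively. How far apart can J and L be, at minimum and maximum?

317 ≤ JL ≤ 365 nmi

By the triangle inequality, |341 − 24| ≤ JL ≤ 341 + 24.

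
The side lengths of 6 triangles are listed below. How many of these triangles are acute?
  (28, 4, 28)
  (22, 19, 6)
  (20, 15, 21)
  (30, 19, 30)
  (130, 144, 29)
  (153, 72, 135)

(28,4,28): 4²+28² = 800 > 784 = 28² → acute
(22,19,6): 6²+19² = 397 < 484 = 22² → obtuse
(20,15,21): 15²+20² = 625 > 441 = 21² → acute
(30,19,30): 19²+30² = 1261 > 900 = 30² → acute
(130,144,29): 29²+130² = 17741 < 20736 = 144² → obtuse
(153,72,135): 72²+135² = 23409 = 153² → right
3 of the 6 are acute.

3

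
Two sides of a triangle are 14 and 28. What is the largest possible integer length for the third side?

The third side must be strictly less than 14 + 28 = 42.
The largest integer below 42 is 41.

41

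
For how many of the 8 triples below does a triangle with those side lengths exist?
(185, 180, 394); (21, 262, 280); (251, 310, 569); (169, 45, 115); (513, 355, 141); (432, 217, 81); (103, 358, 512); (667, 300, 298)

1

(180,185,394): 180+185 ≤ 394 → not valid
(21,262,280): 21+262 > 280 → valid
(251,310,569): 251+310 ≤ 569 → not valid
(45,115,169): 45+115 ≤ 169 → not valid
(141,355,513): 141+355 ≤ 513 → not valid
(81,217,432): 81+217 ≤ 432 → not valid
(103,358,512): 103+358 ≤ 512 → not valid
(298,300,667): 298+300 ≤ 667 → not valid
1 of the 8 triples forms a triangle.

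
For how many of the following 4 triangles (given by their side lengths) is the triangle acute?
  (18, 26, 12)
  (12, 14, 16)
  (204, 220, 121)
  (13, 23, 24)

3

(18,26,12): 12²+18² = 468 < 676 = 26² → obtuse
(12,14,16): 12²+14² = 340 > 256 = 16² → acute
(204,220,121): 121²+204² = 56257 > 48400 = 220² → acute
(13,23,24): 13²+23² = 698 > 576 = 24² → acute
3 of the 4 are acute.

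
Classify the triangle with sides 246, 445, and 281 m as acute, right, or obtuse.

Compare the square of the longest side to the sum of squares of the other two: 246² + 281² = 139477 < 198025 = 445².

obtuse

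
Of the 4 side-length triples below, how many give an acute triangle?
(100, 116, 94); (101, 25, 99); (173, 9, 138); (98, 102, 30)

(100,116,94): 94²+100² = 18836 > 13456 = 116² → acute
(101,25,99): 25²+99² = 10426 > 10201 = 101² → acute
(173,9,138): 9+138 ≤ 173, not a triangle
(98,102,30): 30²+98² = 10504 > 10404 = 102² → acute
3 of the 4 are acute.

3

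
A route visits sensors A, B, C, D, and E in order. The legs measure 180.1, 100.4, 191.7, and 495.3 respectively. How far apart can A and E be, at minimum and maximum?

The maximum is all hops collinear in one direction: 180.1 + 100.4 + 191.7 + 495.3 = 967.5.
The longest hop is 495.3; the others sum to 472.2. Folding the others back against it leaves at least 495.3 − 472.2 = 23.1.

23.1 ≤ AE ≤ 967.5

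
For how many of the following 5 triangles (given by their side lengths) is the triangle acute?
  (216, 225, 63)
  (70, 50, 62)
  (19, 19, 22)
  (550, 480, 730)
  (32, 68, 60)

2

(216,225,63): 63²+216² = 50625 = 225² → right
(70,50,62): 50²+62² = 6344 > 4900 = 70² → acute
(19,19,22): 19²+19² = 722 > 484 = 22² → acute
(550,480,730): 480²+550² = 532900 = 730² → right
(32,68,60): 32²+60² = 4624 = 68² → right
2 of the 5 are acute.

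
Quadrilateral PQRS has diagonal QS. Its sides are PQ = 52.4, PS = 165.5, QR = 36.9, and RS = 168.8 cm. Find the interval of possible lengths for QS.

From triangle PQS: |52.4 − 165.5| < QS < 52.4 + 165.5, i.e. 113.1 < QS < 217.9.
From triangle RQS: 131.9 < QS < 205.7.
Both must hold, so QS lies in the intersection.

131.9 < QS < 205.7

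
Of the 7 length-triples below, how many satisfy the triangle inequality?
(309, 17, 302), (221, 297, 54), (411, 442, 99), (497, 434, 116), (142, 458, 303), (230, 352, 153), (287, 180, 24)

(17,302,309): 17+302 > 309 → valid
(54,221,297): 54+221 ≤ 297 → not valid
(99,411,442): 99+411 > 442 → valid
(116,434,497): 116+434 > 497 → valid
(142,303,458): 142+303 ≤ 458 → not valid
(153,230,352): 153+230 > 352 → valid
(24,180,287): 24+180 ≤ 287 → not valid
4 of the 7 triples form a triangle.

4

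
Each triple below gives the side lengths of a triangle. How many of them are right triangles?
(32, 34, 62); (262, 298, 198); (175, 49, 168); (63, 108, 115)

(32,34,62): 32²+34² = 2180 < 3844 = 62² → obtuse
(262,298,198): 198²+262² = 107848 > 88804 = 298² → acute
(175,49,168): 49²+168² = 30625 = 175² → right
(63,108,115): 63²+108² = 15633 > 13225 = 115² → acute
1 of the 4 is right.

1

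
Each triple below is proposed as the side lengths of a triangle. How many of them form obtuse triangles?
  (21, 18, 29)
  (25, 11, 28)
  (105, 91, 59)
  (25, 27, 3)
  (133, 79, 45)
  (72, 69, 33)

(21,18,29): 18²+21² = 765 < 841 = 29² → obtuse
(25,11,28): 11²+25² = 746 < 784 = 28² → obtuse
(105,91,59): 59²+91² = 11762 > 11025 = 105² → acute
(25,27,3): 3²+25² = 634 < 729 = 27² → obtuse
(133,79,45): 45+79 ≤ 133, not a triangle
(72,69,33): 33²+69² = 5850 > 5184 = 72² → acute
3 of the 6 are obtuse.

3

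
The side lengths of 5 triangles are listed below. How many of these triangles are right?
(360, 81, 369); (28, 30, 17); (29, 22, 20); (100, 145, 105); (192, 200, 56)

(360,81,369): 81²+360² = 136161 = 369² → right
(28,30,17): 17²+28² = 1073 > 900 = 30² → acute
(29,22,20): 20²+22² = 884 > 841 = 29² → acute
(100,145,105): 100²+105² = 21025 = 145² → right
(192,200,56): 56²+192² = 40000 = 200² → right
3 of the 5 are right.

3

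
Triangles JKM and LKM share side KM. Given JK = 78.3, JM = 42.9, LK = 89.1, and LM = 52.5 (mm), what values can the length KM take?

From triangle JKM: |78.3 − 42.9| < KM < 78.3 + 42.9, i.e. 35.4 < KM < 121.2.
From triangle LKM: 36.6 < KM < 141.6.
Both must hold, so KM lies in the intersection.

36.6 < KM < 121.2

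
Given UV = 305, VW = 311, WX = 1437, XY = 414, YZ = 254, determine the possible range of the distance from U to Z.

The maximum is all hops collinear in one direction: 305 + 311 + 1437 + 414 + 254 = 2721.
The longest hop is 1437; the others sum to 1284. Folding the others back against it leaves at least 1437 − 1284 = 153.

153 ≤ UZ ≤ 2721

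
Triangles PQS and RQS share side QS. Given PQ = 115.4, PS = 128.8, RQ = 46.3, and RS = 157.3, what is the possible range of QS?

111.0 < QS < 203.6

From triangle PQS: |115.4 − 128.8| < QS < 115.4 + 128.8, i.e. 13.4 < QS < 244.2.
From triangle RQS: 111.0 < QS < 203.6.
Both must hold, so QS lies in the intersection.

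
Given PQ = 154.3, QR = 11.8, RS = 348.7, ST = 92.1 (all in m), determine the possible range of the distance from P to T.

90.5 ≤ PT ≤ 606.9 m

The maximum is all hops collinear in one direction: 154.3 + 11.8 + 348.7 + 92.1 = 606.9.
The longest hop is 348.7; the others sum to 258.2. Folding the others back against it leaves at least 348.7 − 258.2 = 90.5.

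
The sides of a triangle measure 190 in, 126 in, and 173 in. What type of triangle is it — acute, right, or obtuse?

acute

Compare the square of the longest side to the sum of squares of the other two: 126² + 173² = 45805 > 36100 = 190².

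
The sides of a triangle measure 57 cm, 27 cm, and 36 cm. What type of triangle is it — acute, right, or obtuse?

obtuse

Compare the square of the longest side to the sum of squares of the other two: 27² + 36² = 2025 < 3249 = 57².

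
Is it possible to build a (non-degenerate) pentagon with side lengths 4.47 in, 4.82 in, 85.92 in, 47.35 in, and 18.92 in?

For a pentagon, each side must be shorter than the sum of the others.
Here the longest side is 85.92, but the remaining 4 sides sum to only 75.56.

No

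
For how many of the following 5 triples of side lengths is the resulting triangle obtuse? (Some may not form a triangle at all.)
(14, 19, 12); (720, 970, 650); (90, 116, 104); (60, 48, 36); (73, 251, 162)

1

(14,19,12): 12²+14² = 340 < 361 = 19² → obtuse
(720,970,650): 650²+720² = 940900 = 970² → right
(90,116,104): 90²+104² = 18916 > 13456 = 116² → acute
(60,48,36): 36²+48² = 3600 = 60² → right
(73,251,162): 73+162 ≤ 251, not a triangle
1 of the 5 is obtuse.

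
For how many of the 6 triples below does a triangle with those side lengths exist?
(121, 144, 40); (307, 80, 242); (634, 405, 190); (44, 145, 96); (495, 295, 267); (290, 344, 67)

(40,121,144): 40+121 > 144 → valid
(80,242,307): 80+242 > 307 → valid
(190,405,634): 190+405 ≤ 634 → not valid
(44,96,145): 44+96 ≤ 145 → not valid
(267,295,495): 267+295 > 495 → valid
(67,290,344): 67+290 > 344 → valid
4 of the 6 triples form a triangle.

4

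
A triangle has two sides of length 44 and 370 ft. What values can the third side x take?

326 < x < 414

By the triangle inequality, x must be less than 44 + 370 = 414 and greater than |44 − 370| = 326.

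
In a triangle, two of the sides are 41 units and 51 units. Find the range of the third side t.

By the triangle inequality, t must be less than 41 + 51 = 92 and greater than |41 − 51| = 10.

10 < t < 92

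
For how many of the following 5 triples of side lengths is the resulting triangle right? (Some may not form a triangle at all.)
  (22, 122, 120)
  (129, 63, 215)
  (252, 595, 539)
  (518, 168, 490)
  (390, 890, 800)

4

(22,122,120): 22²+120² = 14884 = 122² → right
(129,63,215): 63+129 ≤ 215, not a triangle
(252,595,539): 252²+539² = 354025 = 595² → right
(518,168,490): 168²+490² = 268324 = 518² → right
(390,890,800): 390²+800² = 792100 = 890² → right
4 of the 5 are right.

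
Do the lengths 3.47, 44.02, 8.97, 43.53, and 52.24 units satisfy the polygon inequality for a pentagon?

Yes

A pentagon exists iff every side is shorter than the sum of the others — equivalently, the longest side is less than the sum of the rest.
Longest side 52.24 < 99.99 (sum of the remaining 4), so yes.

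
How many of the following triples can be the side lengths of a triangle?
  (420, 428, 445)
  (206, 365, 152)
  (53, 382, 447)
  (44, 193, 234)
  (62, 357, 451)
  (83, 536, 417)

(420,428,445): 420+428 > 445 → valid
(152,206,365): 152+206 ≤ 365 → not valid
(53,382,447): 53+382 ≤ 447 → not valid
(44,193,234): 44+193 > 234 → valid
(62,357,451): 62+357 ≤ 451 → not valid
(83,417,536): 83+417 ≤ 536 → not valid
2 of the 6 triples form a triangle.

2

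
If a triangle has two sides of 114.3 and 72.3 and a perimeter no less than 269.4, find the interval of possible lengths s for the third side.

Triangle inequality alone gives 42.0 < s < 186.6.
The perimeter condition gives s ≥ 269.4 − 114.3 − 72.3 = 82.8.
Intersecting the two: 82.8 ≤ s < 186.6.

82.8 ≤ s < 186.6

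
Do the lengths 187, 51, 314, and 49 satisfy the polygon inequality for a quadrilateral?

No

For a quadrilateral, each side must be shorter than the sum of the others.
Here the longest side is 314, but the remaining 3 sides sum to only 287.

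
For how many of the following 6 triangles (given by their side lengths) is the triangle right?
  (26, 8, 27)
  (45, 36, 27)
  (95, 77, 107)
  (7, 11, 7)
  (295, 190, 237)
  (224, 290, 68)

(26,8,27): 8²+26² = 740 > 729 = 27² → acute
(45,36,27): 27²+36² = 2025 = 45² → right
(95,77,107): 77²+95² = 14954 > 11449 = 107² → acute
(7,11,7): 7²+7² = 98 < 121 = 11² → obtuse
(295,190,237): 190²+237² = 92269 > 87025 = 295² → acute
(224,290,68): 68²+224² = 54800 < 84100 = 290² → obtuse
1 of the 6 is right.

1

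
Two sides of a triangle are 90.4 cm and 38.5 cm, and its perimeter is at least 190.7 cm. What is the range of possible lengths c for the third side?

Triangle inequality alone gives 51.9 < c < 128.9.
The perimeter condition gives c ≥ 190.7 − 90.4 − 38.5 = 61.8.
Intersecting the two: 61.8 ≤ c < 128.9.

61.8 ≤ c < 128.9 cm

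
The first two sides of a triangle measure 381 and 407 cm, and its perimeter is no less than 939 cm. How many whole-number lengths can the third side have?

Triangle inequality: 26 < x < 788. Perimeter ≥ 939 gives x ≥ 939 − 381 − 407 = 151.
So 151 ≤ x < 788; integers 151 through 787: 637 values.

637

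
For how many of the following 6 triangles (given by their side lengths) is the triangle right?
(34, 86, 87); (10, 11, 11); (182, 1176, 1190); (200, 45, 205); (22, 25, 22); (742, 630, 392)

3

(34,86,87): 34²+86² = 8552 > 7569 = 87² → acute
(10,11,11): 10²+11² = 221 > 121 = 11² → acute
(182,1176,1190): 182²+1176² = 1416100 = 1190² → right
(200,45,205): 45²+200² = 42025 = 205² → right
(22,25,22): 22²+22² = 968 > 625 = 25² → acute
(742,630,392): 392²+630² = 550564 = 742² → right
3 of the 6 are right.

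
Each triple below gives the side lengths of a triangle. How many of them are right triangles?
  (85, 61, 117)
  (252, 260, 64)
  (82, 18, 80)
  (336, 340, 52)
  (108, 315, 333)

(85,61,117): 61²+85² = 10946 < 13689 = 117² → obtuse
(252,260,64): 64²+252² = 67600 = 260² → right
(82,18,80): 18²+80² = 6724 = 82² → right
(336,340,52): 52²+336² = 115600 = 340² → right
(108,315,333): 108²+315² = 110889 = 333² → right
4 of the 5 are right.

4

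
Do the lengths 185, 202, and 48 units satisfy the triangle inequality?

Yes

The longest side is 202, and the other two sum to 233.
Since 233 > 202, the triangle inequality holds.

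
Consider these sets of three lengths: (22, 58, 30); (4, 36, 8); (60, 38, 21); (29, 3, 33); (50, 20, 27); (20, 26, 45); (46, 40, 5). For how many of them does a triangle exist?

(22,30,58): 22+30 ≤ 58 → not valid
(4,8,36): 4+8 ≤ 36 → not valid
(21,38,60): 21+38 ≤ 60 → not valid
(3,29,33): 3+29 ≤ 33 → not valid
(20,27,50): 20+27 ≤ 50 → not valid
(20,26,45): 20+26 > 45 → valid
(5,40,46): 5+40 ≤ 46 → not valid
1 of the 7 triples forms a triangle.

1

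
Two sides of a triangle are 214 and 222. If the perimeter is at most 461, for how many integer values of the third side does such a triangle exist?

Triangle inequality: 8 < x < 436. Perimeter ≤ 461 gives x ≤ 461 − 214 − 222 = 25.
So 8 < x ≤ 25; integers 9 through 25: 17 values.

17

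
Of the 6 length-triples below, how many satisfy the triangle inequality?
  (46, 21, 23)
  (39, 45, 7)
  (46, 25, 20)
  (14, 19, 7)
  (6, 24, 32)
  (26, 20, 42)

3

(21,23,46): 21+23 ≤ 46 → not valid
(7,39,45): 7+39 > 45 → valid
(20,25,46): 20+25 ≤ 46 → not valid
(7,14,19): 7+14 > 19 → valid
(6,24,32): 6+24 ≤ 32 → not valid
(20,26,42): 20+26 > 42 → valid
3 of the 6 triples form a triangle.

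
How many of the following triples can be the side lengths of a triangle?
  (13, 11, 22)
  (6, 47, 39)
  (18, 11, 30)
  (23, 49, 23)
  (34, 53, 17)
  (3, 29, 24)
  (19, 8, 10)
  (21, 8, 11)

(11,13,22): 11+13 > 22 → valid
(6,39,47): 6+39 ≤ 47 → not valid
(11,18,30): 11+18 ≤ 30 → not valid
(23,23,49): 23+23 ≤ 49 → not valid
(17,34,53): 17+34 ≤ 53 → not valid
(3,24,29): 3+24 ≤ 29 → not valid
(8,10,19): 8+10 ≤ 19 → not valid
(8,11,21): 8+11 ≤ 21 → not valid
1 of the 8 triples forms a triangle.

1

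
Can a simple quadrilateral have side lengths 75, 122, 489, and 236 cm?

For a quadrilateral, each side must be shorter than the sum of the others.
Here the longest side is 489, but the remaining 3 sides sum to only 433.

No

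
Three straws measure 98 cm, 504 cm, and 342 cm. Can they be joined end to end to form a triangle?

The longest side is 504, but the other two sum to only 440.
440 < 504, so the triangle inequality fails.

No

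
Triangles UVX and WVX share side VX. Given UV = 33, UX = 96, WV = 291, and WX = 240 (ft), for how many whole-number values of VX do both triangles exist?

65

From triangle UVX: 63 < VX < 129.
From triangle WVX: 51 < VX < 531.
Intersection: 63 < VX < 129, so integers 64 through 128: 65 values.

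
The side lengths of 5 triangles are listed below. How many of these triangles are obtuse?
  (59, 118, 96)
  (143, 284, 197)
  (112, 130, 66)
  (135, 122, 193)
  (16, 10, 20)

4

(59,118,96): 59²+96² = 12697 < 13924 = 118² → obtuse
(143,284,197): 143²+197² = 59258 < 80656 = 284² → obtuse
(112,130,66): 66²+112² = 16900 = 130² → right
(135,122,193): 122²+135² = 33109 < 37249 = 193² → obtuse
(16,10,20): 10²+16² = 356 < 400 = 20² → obtuse
4 of the 5 are obtuse.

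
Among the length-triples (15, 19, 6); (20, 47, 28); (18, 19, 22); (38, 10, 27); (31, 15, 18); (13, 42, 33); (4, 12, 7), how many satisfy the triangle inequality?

(6,15,19): 6+15 > 19 → valid
(20,28,47): 20+28 > 47 → valid
(18,19,22): 18+19 > 22 → valid
(10,27,38): 10+27 ≤ 38 → not valid
(15,18,31): 15+18 > 31 → valid
(13,33,42): 13+33 > 42 → valid
(4,7,12): 4+7 ≤ 12 → not valid
5 of the 7 triples form a triangle.

5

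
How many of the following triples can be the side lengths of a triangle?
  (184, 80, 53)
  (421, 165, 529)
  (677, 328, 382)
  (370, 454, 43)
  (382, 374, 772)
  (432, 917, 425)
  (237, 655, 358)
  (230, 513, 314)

(53,80,184): 53+80 ≤ 184 → not valid
(165,421,529): 165+421 > 529 → valid
(328,382,677): 328+382 > 677 → valid
(43,370,454): 43+370 ≤ 454 → not valid
(374,382,772): 374+382 ≤ 772 → not valid
(425,432,917): 425+432 ≤ 917 → not valid
(237,358,655): 237+358 ≤ 655 → not valid
(230,314,513): 230+314 > 513 → valid
3 of the 8 triples form a triangle.

3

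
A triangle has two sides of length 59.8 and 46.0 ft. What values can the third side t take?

By the triangle inequality, t must be less than 59.8 + 46.0 = 105.8 and greater than |59.8 − 46.0| = 13.8.

13.8 < t < 105.8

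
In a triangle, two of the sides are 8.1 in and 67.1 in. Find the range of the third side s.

By the triangle inequality, s must be less than 8.1 + 67.1 = 75.2 and greater than |8.1 − 67.1| = 59.0.

59.0 < s < 75.2 (in)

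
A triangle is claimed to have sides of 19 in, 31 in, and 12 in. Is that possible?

No

The two shorter sides sum to 31, exactly equal to the longest side 31.
That gives only a degenerate (flat) triangle — the inequality must be strict.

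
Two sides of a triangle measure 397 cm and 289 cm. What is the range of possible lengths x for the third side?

By the triangle inequality, x must be less than 397 + 289 = 686 and greater than |397 − 289| = 108.

108 < x < 686 (cm)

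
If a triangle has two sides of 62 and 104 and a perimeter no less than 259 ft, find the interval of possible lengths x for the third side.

Triangle inequality alone gives 42 < x < 166.
The perimeter condition gives x ≥ 259 − 62 − 104 = 93.
Intersecting the two: 93 ≤ x < 166.

93 ≤ x < 166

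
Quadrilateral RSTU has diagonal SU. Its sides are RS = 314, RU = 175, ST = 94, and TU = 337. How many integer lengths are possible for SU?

187

From triangle RSU: 139 < SU < 489.
From triangle TSU: 243 < SU < 431.
Intersection: 243 < SU < 431, so integers 244 through 430: 187 values.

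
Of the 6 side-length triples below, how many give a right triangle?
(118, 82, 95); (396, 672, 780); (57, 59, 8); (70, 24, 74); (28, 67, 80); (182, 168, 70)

3

(118,82,95): 82²+95² = 15749 > 13924 = 118² → acute
(396,672,780): 396²+672² = 608400 = 780² → right
(57,59,8): 8²+57² = 3313 < 3481 = 59² → obtuse
(70,24,74): 24²+70² = 5476 = 74² → right
(28,67,80): 28²+67² = 5273 < 6400 = 80² → obtuse
(182,168,70): 70²+168² = 33124 = 182² → right
3 of the 6 are right.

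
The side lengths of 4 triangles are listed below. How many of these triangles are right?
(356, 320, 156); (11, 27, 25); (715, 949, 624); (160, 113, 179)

2

(356,320,156): 156²+320² = 126736 = 356² → right
(11,27,25): 11²+25² = 746 > 729 = 27² → acute
(715,949,624): 624²+715² = 900601 = 949² → right
(160,113,179): 113²+160² = 38369 > 32041 = 179² → acute
2 of the 4 are right.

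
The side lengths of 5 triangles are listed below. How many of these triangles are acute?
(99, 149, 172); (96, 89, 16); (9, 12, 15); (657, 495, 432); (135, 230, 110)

1

(99,149,172): 99²+149² = 32002 > 29584 = 172² → acute
(96,89,16): 16²+89² = 8177 < 9216 = 96² → obtuse
(9,12,15): 9²+12² = 225 = 15² → right
(657,495,432): 432²+495² = 431649 = 657² → right
(135,230,110): 110²+135² = 30325 < 52900 = 230² → obtuse
1 of the 5 is acute.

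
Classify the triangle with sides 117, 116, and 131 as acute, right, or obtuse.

acute

Compare the square of the longest side to the sum of squares of the other two: 116² + 117² = 27145 > 17161 = 131².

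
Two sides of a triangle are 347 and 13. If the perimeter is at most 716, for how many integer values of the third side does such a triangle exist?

22

Triangle inequality: 334 < x < 360. Perimeter ≤ 716 gives x ≤ 716 − 347 − 13 = 356.
So 334 < x ≤ 356; integers 335 through 356: 22 values.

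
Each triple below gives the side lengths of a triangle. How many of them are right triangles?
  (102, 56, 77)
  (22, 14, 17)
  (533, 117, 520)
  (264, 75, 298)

(102,56,77): 56²+77² = 9065 < 10404 = 102² → obtuse
(22,14,17): 14²+17² = 485 > 484 = 22² → acute
(533,117,520): 117²+520² = 284089 = 533² → right
(264,75,298): 75²+264² = 75321 < 88804 = 298² → obtuse
1 of the 4 is right.

1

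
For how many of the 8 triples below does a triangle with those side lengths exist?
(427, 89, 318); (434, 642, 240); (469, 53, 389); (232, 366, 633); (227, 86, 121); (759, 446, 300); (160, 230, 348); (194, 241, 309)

(89,318,427): 89+318 ≤ 427 → not valid
(240,434,642): 240+434 > 642 → valid
(53,389,469): 53+389 ≤ 469 → not valid
(232,366,633): 232+366 ≤ 633 → not valid
(86,121,227): 86+121 ≤ 227 → not valid
(300,446,759): 300+446 ≤ 759 → not valid
(160,230,348): 160+230 > 348 → valid
(194,241,309): 194+241 > 309 → valid
3 of the 8 triples form a triangle.

3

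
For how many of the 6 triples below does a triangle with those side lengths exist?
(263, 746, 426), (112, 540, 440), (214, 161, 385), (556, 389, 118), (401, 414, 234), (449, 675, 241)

(263,426,746): 263+426 ≤ 746 → not valid
(112,440,540): 112+440 > 540 → valid
(161,214,385): 161+214 ≤ 385 → not valid
(118,389,556): 118+389 ≤ 556 → not valid
(234,401,414): 234+401 > 414 → valid
(241,449,675): 241+449 > 675 → valid
3 of the 6 triples form a triangle.

3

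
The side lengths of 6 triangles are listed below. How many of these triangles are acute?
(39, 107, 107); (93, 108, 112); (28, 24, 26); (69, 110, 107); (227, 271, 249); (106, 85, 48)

(39,107,107): 39²+107² = 12970 > 11449 = 107² → acute
(93,108,112): 93²+108² = 20313 > 12544 = 112² → acute
(28,24,26): 24²+26² = 1252 > 784 = 28² → acute
(69,110,107): 69²+107² = 16210 > 12100 = 110² → acute
(227,271,249): 227²+249² = 113530 > 73441 = 271² → acute
(106,85,48): 48²+85² = 9529 < 11236 = 106² → obtuse
5 of the 6 are acute.

5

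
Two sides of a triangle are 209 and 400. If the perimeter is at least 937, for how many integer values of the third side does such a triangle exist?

281

Triangle inequality: 191 < x < 609. Perimeter ≥ 937 gives x ≥ 937 − 209 − 400 = 328.
So 328 ≤ x < 609; integers 328 through 608: 281 values.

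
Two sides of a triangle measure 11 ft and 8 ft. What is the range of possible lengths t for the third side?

By the triangle inequality, t must be less than 11 + 8 = 19 and greater than |11 − 8| = 3.

3 < t < 19 (ft)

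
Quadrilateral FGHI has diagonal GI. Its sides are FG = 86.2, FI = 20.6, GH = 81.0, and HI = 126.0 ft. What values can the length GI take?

From triangle FGI: |86.2 − 20.6| < GI < 86.2 + 20.6, i.e. 65.6 < GI < 106.8.
From triangle HGI: 45.0 < GI < 207.0.
Both must hold, so GI lies in the intersection.

65.6 < GI < 106.8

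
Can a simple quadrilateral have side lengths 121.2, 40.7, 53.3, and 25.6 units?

No

For a quadrilateral, each side must be shorter than the sum of the others.
Here the longest side is 121.2, but the remaining 3 sides sum to only 119.6.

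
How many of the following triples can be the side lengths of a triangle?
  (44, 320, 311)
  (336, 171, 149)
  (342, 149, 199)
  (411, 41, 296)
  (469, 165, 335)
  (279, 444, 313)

4

(44,311,320): 44+311 > 320 → valid
(149,171,336): 149+171 ≤ 336 → not valid
(149,199,342): 149+199 > 342 → valid
(41,296,411): 41+296 ≤ 411 → not valid
(165,335,469): 165+335 > 469 → valid
(279,313,444): 279+313 > 444 → valid
4 of the 6 triples form a triangle.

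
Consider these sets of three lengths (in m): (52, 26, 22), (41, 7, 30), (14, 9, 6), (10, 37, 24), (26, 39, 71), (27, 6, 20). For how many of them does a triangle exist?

(22,26,52): 22+26 ≤ 52 → not valid
(7,30,41): 7+30 ≤ 41 → not valid
(6,9,14): 6+9 > 14 → valid
(10,24,37): 10+24 ≤ 37 → not valid
(26,39,71): 26+39 ≤ 71 → not valid
(6,20,27): 6+20 ≤ 27 → not valid
1 of the 6 triples forms a triangle.

1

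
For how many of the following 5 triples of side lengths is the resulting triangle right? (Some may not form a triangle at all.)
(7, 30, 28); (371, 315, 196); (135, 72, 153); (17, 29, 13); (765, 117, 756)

3

(7,30,28): 7²+28² = 833 < 900 = 30² → obtuse
(371,315,196): 196²+315² = 137641 = 371² → right
(135,72,153): 72²+135² = 23409 = 153² → right
(17,29,13): 13²+17² = 458 < 841 = 29² → obtuse
(765,117,756): 117²+756² = 585225 = 765² → right
3 of the 5 are right.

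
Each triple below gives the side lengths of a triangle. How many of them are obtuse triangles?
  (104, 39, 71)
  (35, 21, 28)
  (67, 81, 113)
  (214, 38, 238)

3

(104,39,71): 39²+71² = 6562 < 10816 = 104² → obtuse
(35,21,28): 21²+28² = 1225 = 35² → right
(67,81,113): 67²+81² = 11050 < 12769 = 113² → obtuse
(214,38,238): 38²+214² = 47240 < 56644 = 238² → obtuse
3 of the 4 are obtuse.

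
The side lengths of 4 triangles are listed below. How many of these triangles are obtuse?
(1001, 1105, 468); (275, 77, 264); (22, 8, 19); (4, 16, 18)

(1001,1105,468): 468²+1001² = 1221025 = 1105² → right
(275,77,264): 77²+264² = 75625 = 275² → right
(22,8,19): 8²+19² = 425 < 484 = 22² → obtuse
(4,16,18): 4²+16² = 272 < 324 = 18² → obtuse
2 of the 4 are obtuse.

2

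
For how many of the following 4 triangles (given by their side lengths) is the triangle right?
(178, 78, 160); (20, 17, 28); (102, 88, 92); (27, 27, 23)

1

(178,78,160): 78²+160² = 31684 = 178² → right
(20,17,28): 17²+20² = 689 < 784 = 28² → obtuse
(102,88,92): 88²+92² = 16208 > 10404 = 102² → acute
(27,27,23): 23²+27² = 1258 > 729 = 27² → acute
1 of the 4 is right.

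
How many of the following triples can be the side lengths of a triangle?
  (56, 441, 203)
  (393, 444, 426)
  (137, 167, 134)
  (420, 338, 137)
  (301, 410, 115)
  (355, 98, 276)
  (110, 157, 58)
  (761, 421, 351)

(56,203,441): 56+203 ≤ 441 → not valid
(393,426,444): 393+426 > 444 → valid
(134,137,167): 134+137 > 167 → valid
(137,338,420): 137+338 > 420 → valid
(115,301,410): 115+301 > 410 → valid
(98,276,355): 98+276 > 355 → valid
(58,110,157): 58+110 > 157 → valid
(351,421,761): 351+421 > 761 → valid
7 of the 8 triples form a triangle.

7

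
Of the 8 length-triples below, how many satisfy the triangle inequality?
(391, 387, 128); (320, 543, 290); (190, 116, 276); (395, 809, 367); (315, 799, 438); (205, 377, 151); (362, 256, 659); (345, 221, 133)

(128,387,391): 128+387 > 391 → valid
(290,320,543): 290+320 > 543 → valid
(116,190,276): 116+190 > 276 → valid
(367,395,809): 367+395 ≤ 809 → not valid
(315,438,799): 315+438 ≤ 799 → not valid
(151,205,377): 151+205 ≤ 377 → not valid
(256,362,659): 256+362 ≤ 659 → not valid
(133,221,345): 133+221 > 345 → valid
4 of the 8 triples form a triangle.

4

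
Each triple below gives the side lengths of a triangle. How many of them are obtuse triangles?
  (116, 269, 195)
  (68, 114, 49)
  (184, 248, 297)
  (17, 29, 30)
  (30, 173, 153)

3

(116,269,195): 116²+195² = 51481 < 72361 = 269² → obtuse
(68,114,49): 49²+68² = 7025 < 12996 = 114² → obtuse
(184,248,297): 184²+248² = 95360 > 88209 = 297² → acute
(17,29,30): 17²+29² = 1130 > 900 = 30² → acute
(30,173,153): 30²+153² = 24309 < 29929 = 173² → obtuse
3 of the 5 are obtuse.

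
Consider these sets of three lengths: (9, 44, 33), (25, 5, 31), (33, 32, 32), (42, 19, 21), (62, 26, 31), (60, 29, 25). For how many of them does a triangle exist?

1

(9,33,44): 9+33 ≤ 44 → not valid
(5,25,31): 5+25 ≤ 31 → not valid
(32,32,33): 32+32 > 33 → valid
(19,21,42): 19+21 ≤ 42 → not valid
(26,31,62): 26+31 ≤ 62 → not valid
(25,29,60): 25+29 ≤ 60 → not valid
1 of the 6 triples forms a triangle.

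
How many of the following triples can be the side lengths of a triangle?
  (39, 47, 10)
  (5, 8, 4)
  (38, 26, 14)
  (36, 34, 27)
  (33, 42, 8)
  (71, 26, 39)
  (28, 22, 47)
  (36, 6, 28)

(10,39,47): 10+39 > 47 → valid
(4,5,8): 4+5 > 8 → valid
(14,26,38): 14+26 > 38 → valid
(27,34,36): 27+34 > 36 → valid
(8,33,42): 8+33 ≤ 42 → not valid
(26,39,71): 26+39 ≤ 71 → not valid
(22,28,47): 22+28 > 47 → valid
(6,28,36): 6+28 ≤ 36 → not valid
5 of the 8 triples form a triangle.

5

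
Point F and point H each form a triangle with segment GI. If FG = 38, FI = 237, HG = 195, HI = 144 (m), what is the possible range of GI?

199 < GI < 275

From triangle FGI: |38 − 237| < GI < 38 + 237, i.e. 199 < GI < 275.
From triangle HGI: 51 < GI < 339.
Both must hold, so GI lies in the intersection.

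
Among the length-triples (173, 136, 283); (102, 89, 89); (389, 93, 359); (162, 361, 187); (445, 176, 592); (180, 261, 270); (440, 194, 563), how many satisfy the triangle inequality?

(136,173,283): 136+173 > 283 → valid
(89,89,102): 89+89 > 102 → valid
(93,359,389): 93+359 > 389 → valid
(162,187,361): 162+187 ≤ 361 → not valid
(176,445,592): 176+445 > 592 → valid
(180,261,270): 180+261 > 270 → valid
(194,440,563): 194+440 > 563 → valid
6 of the 7 triples form a triangle.

6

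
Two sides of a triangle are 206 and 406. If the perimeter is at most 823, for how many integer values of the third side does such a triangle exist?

Triangle inequality: 200 < x < 612. Perimeter ≤ 823 gives x ≤ 823 − 206 − 406 = 211.
So 200 < x ≤ 211; integers 201 through 211: 11 values.

11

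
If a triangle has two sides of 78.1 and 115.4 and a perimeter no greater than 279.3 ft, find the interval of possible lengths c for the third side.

37.3 < c ≤ 85.8 ft

Triangle inequality alone gives 37.3 < c < 193.5.
The perimeter condition gives c ≤ 279.3 − 78.1 − 115.4 = 85.8.
Intersecting the two: 37.3 < c ≤ 85.8.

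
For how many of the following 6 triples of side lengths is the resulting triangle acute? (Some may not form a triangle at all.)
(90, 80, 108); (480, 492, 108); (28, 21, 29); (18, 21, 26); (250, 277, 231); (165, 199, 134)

5

(90,80,108): 80²+90² = 14500 > 11664 = 108² → acute
(480,492,108): 108²+480² = 242064 = 492² → right
(28,21,29): 21²+28² = 1225 > 841 = 29² → acute
(18,21,26): 18²+21² = 765 > 676 = 26² → acute
(250,277,231): 231²+250² = 115861 > 76729 = 277² → acute
(165,199,134): 134²+165² = 45181 > 39601 = 199² → acute
5 of the 6 are acute.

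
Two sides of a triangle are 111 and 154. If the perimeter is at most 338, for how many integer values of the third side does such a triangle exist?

Triangle inequality: 43 < x < 265. Perimeter ≤ 338 gives x ≤ 338 − 111 − 154 = 73.
So 43 < x ≤ 73; integers 44 through 73: 30 values.

30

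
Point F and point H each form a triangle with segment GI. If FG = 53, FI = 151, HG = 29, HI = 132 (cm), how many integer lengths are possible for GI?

57

From triangle FGI: 98 < GI < 204.
From triangle HGI: 103 < GI < 161.
Intersection: 103 < GI < 161, so integers 104 through 160: 57 values.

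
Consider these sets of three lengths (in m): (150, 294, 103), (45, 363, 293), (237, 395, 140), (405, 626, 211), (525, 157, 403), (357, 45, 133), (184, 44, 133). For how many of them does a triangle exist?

1

(103,150,294): 103+150 ≤ 294 → not valid
(45,293,363): 45+293 ≤ 363 → not valid
(140,237,395): 140+237 ≤ 395 → not valid
(211,405,626): 211+405 ≤ 626 → not valid
(157,403,525): 157+403 > 525 → valid
(45,133,357): 45+133 ≤ 357 → not valid
(44,133,184): 44+133 ≤ 184 → not valid
1 of the 7 triples forms a triangle.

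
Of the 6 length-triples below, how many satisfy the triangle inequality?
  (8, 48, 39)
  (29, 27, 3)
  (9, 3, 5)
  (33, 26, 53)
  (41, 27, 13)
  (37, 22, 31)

(8,39,48): 8+39 ≤ 48 → not valid
(3,27,29): 3+27 > 29 → valid
(3,5,9): 3+5 ≤ 9 → not valid
(26,33,53): 26+33 > 53 → valid
(13,27,41): 13+27 ≤ 41 → not valid
(22,31,37): 22+31 > 37 → valid
3 of the 6 triples form a triangle.

3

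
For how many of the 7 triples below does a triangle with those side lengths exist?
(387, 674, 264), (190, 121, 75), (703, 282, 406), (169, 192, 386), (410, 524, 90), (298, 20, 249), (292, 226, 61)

(264,387,674): 264+387 ≤ 674 → not valid
(75,121,190): 75+121 > 190 → valid
(282,406,703): 282+406 ≤ 703 → not valid
(169,192,386): 169+192 ≤ 386 → not valid
(90,410,524): 90+410 ≤ 524 → not valid
(20,249,298): 20+249 ≤ 298 → not valid
(61,226,292): 61+226 ≤ 292 → not valid
1 of the 7 triples forms a triangle.

1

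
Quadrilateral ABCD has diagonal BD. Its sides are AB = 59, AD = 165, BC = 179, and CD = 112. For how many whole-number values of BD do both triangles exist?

117

From triangle ABD: 106 < BD < 224.
From triangle CBD: 67 < BD < 291.
Intersection: 106 < BD < 224, so integers 107 through 223: 117 values.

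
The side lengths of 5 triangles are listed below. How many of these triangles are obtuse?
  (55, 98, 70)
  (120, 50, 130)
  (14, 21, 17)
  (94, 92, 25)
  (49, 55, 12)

(55,98,70): 55²+70² = 7925 < 9604 = 98² → obtuse
(120,50,130): 50²+120² = 16900 = 130² → right
(14,21,17): 14²+17² = 485 > 441 = 21² → acute
(94,92,25): 25²+92² = 9089 > 8836 = 94² → acute
(49,55,12): 12²+49² = 2545 < 3025 = 55² → obtuse
2 of the 5 are obtuse.

2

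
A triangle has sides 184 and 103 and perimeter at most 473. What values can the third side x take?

81 < x ≤ 186

Triangle inequality alone gives 81 < x < 287.
The perimeter condition gives x ≤ 473 − 184 − 103 = 186.
Intersecting the two: 81 < x ≤ 186.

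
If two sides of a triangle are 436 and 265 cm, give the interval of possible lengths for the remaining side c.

By the triangle inequality, c must be less than 436 + 265 = 701 and greater than |436 − 265| = 171.

171 < c < 701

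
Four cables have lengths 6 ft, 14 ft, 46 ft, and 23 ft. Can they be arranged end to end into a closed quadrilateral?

No

For a quadrilateral, each side must be shorter than the sum of the others.
Here the longest side is 46, but the remaining 3 sides sum to only 43.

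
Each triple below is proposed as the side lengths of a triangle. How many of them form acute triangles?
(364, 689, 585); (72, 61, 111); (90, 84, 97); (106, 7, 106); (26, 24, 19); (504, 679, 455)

(364,689,585): 364²+585² = 474721 = 689² → right
(72,61,111): 61²+72² = 8905 < 12321 = 111² → obtuse
(90,84,97): 84²+90² = 15156 > 9409 = 97² → acute
(106,7,106): 7²+106² = 11285 > 11236 = 106² → acute
(26,24,19): 19²+24² = 937 > 676 = 26² → acute
(504,679,455): 455²+504² = 461041 = 679² → right
3 of the 6 are acute.

3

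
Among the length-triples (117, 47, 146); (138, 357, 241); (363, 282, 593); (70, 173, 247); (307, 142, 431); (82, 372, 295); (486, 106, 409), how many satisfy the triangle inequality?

6

(47,117,146): 47+117 > 146 → valid
(138,241,357): 138+241 > 357 → valid
(282,363,593): 282+363 > 593 → valid
(70,173,247): 70+173 ≤ 247 → not valid
(142,307,431): 142+307 > 431 → valid
(82,295,372): 82+295 > 372 → valid
(106,409,486): 106+409 > 486 → valid
6 of the 7 triples form a triangle.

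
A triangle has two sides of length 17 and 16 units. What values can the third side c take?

1 < c < 33 (units)

By the triangle inequality, c must be less than 17 + 16 = 33 and greater than |17 − 16| = 1.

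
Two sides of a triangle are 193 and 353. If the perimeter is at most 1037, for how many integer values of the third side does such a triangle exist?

Triangle inequality: 160 < x < 546. Perimeter ≤ 1037 gives x ≤ 1037 − 193 − 353 = 491.
So 160 < x ≤ 491; integers 161 through 491: 331 values.

331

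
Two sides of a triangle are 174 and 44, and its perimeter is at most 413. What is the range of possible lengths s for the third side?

130 < s ≤ 195

Triangle inequality alone gives 130 < s < 218.
The perimeter condition gives s ≤ 413 − 174 − 44 = 195.
Intersecting the two: 130 < s ≤ 195.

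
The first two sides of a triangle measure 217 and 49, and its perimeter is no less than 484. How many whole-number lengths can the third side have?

48

Triangle inequality: 168 < x < 266. Perimeter ≥ 484 gives x ≥ 484 − 217 − 49 = 218.
So 218 ≤ x < 266; integers 218 through 265: 48 values.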